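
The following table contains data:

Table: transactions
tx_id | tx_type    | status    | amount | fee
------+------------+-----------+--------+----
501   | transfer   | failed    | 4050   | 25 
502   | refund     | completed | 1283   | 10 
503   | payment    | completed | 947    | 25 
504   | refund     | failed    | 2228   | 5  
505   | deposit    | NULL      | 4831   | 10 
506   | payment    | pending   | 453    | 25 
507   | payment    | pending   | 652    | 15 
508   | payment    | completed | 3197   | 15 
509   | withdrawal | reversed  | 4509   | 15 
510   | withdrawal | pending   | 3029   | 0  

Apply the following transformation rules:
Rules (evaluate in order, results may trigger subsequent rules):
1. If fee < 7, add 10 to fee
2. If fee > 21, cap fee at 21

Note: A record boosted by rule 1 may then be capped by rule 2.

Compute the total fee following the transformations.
153

Step 1: Apply rule 1 to records with fee < 7
  - 2 records get bonus of 10
  - Of these, 0 records then exceed 21 and get capped
Step 2: Apply rule 2 to records with fee > 21
  - 3 records (original) are capped
Step 3: Calculate final sum = 153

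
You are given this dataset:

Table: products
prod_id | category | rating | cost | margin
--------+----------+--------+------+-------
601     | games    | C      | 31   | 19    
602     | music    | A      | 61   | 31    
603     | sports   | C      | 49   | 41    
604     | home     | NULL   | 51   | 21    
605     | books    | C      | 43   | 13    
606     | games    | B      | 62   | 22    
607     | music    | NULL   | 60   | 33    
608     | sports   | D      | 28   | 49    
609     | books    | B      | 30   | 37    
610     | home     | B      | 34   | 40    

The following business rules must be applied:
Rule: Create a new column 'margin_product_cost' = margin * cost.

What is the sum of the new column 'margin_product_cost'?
13305

Step 1: For each record, compute margin * cost
Example calculations:
  19 * 31 = 589
  31 * 61 = 1891
  41 * 49 = 2009
  ...
Step 2: Sum all derived values
Step 3: Total = 13305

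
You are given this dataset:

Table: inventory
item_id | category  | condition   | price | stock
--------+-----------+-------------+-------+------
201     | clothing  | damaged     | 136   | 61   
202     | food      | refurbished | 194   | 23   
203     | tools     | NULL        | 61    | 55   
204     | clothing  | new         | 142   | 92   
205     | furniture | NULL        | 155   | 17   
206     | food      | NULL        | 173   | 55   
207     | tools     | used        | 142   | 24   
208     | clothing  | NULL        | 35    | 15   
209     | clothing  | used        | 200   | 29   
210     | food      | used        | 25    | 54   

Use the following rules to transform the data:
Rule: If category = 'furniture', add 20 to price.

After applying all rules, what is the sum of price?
1283

Step 1: Count records where category = 'furniture': 1
Step 2: Total bonus added: 1 × 20 = 20
Step 3: Original sum of price: 1263
Step 4: Final sum = 1263 + 20 = 1283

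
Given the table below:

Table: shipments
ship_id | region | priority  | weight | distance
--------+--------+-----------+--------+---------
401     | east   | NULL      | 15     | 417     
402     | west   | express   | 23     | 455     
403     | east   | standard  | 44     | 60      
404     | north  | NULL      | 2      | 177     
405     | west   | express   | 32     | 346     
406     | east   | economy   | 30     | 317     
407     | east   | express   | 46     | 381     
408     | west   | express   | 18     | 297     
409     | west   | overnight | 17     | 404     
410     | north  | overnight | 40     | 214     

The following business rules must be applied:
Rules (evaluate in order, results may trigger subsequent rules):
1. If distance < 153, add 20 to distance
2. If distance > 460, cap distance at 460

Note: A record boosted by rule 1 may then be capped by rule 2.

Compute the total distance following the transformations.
3088

Step 1: Apply rule 1 to records with distance < 153
  - 1 records get bonus of 20
  - Of these, 0 records then exceed 460 and get capped
Step 2: Apply rule 2 to records with distance > 460
  - 0 records (original) are capped
Step 3: Calculate final sum = 3088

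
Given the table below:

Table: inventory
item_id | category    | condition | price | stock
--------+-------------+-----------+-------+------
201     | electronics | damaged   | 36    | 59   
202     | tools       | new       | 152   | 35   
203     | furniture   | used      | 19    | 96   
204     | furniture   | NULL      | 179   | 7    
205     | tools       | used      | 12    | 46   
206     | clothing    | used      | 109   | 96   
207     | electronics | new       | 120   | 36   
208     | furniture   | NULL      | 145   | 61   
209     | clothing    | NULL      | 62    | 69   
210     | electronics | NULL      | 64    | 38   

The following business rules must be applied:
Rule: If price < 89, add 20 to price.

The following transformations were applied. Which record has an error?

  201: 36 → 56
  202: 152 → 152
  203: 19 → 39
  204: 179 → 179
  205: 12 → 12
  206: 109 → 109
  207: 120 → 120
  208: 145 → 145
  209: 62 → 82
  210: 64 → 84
Record 205 has an error. The correct transformed value should be 32, not 12.

Step 1: Check each record against the rule
Step 2: Record 205 has price = 12
Step 3: Since 12 < 89, the bonus should have been applied
Step 4: Correct value = 32, but claimed value = 12
Conclusion: Record 205 has the error.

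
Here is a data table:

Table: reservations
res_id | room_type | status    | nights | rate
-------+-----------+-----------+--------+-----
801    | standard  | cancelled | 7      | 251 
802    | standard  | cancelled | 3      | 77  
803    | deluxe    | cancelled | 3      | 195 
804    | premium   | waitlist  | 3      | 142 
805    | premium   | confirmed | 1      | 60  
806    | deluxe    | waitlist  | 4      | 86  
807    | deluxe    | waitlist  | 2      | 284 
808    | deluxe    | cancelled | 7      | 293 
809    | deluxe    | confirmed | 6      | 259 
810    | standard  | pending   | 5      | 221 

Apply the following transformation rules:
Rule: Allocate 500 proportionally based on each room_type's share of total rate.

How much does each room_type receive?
deluxe: 298.98, premium: 54.07, standard: 146.95

Step 1: Calculate total rate = 1868
Step 2: Calculate each room_type's proportion:
  deluxe: 1117/1868 = 59.80% → 298.98
  premium: 202/1868 = 10.81% → 54.07
  standard: 549/1868 = 29.39% → 146.95
Step 3: Verify: sum of allocations ≈ 500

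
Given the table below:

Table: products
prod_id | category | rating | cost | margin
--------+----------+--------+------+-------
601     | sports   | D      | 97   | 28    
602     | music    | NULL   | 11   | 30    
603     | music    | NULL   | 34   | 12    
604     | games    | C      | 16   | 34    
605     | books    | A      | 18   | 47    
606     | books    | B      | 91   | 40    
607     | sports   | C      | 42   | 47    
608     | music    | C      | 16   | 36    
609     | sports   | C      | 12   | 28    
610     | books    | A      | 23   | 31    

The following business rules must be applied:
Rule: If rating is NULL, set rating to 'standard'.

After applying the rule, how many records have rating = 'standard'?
2

Step 1: Count records where rating IS NULL
Step 2: Found 2 records with NULL rating
Step 3: These records will have rating set to 'standard'
Step 4: Records already having rating = 'standard': 0
Step 5: Answer: 2 + 0 = 2 records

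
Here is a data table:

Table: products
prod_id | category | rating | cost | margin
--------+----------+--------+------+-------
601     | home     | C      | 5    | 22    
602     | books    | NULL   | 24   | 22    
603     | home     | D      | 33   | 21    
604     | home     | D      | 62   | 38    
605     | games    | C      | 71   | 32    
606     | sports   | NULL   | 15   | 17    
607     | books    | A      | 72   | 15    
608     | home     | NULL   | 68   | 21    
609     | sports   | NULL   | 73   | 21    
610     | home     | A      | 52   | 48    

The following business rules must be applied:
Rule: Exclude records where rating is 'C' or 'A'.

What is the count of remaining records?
6

Step 1: Count records to exclude
  - 2 (C) + 2 (A) = 4 records
Step 2: Total records: 10
Step 3: Remaining = 10 - 4 = 6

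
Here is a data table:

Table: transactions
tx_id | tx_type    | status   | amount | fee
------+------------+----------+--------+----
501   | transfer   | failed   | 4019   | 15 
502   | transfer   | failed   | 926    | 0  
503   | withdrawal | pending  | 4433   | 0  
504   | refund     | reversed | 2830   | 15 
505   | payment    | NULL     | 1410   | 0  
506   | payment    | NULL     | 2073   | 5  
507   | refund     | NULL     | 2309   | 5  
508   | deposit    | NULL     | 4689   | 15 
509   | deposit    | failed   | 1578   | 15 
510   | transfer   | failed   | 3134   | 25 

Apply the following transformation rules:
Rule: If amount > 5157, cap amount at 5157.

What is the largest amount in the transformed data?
4689

Step 1: Original maximum amount = 4689
Step 2: Check cap of 5157 against maximum
Step 3: No records exceed the cap (max 4689 <= cap 5157), so no capping applies
Step 4: Maximum after transformation = 4689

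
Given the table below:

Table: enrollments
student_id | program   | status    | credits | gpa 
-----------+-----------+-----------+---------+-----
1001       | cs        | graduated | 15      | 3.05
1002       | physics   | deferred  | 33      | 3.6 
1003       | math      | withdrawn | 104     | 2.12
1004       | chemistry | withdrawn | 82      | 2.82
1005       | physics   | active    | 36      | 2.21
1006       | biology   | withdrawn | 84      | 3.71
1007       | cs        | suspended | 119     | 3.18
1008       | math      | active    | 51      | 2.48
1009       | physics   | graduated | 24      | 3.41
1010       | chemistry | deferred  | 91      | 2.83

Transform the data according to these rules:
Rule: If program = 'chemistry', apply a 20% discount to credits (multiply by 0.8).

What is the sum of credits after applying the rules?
604.4

Step 1: Records with program = 'chemistry' have total credits = 173
Step 2: Apply multiplier: 173 × 0.8 = 138.4
Step 3: Other records total: 466
Step 4: Final sum = 138.4 + 466 = 604.4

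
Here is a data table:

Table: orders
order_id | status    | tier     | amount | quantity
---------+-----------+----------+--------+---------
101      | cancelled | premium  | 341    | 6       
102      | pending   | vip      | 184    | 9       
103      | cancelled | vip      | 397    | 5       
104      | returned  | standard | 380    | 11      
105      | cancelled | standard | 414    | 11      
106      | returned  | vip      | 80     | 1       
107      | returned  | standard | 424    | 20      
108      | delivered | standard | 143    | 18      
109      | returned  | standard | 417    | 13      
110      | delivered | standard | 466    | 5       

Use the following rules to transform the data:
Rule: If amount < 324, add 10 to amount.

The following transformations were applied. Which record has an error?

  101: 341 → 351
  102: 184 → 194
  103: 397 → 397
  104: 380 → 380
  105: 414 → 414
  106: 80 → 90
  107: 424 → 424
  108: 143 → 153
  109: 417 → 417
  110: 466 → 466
Record 101 has an error. The correct transformed value should be 341, not 351.

Step 1: Check each record against the rule
Step 2: Record 101 has amount = 341
Step 3: Since 341 >= 324, the bonus should not have been applied
Step 4: Correct value = 341, but claimed value = 351
Conclusion: Record 101 has the error.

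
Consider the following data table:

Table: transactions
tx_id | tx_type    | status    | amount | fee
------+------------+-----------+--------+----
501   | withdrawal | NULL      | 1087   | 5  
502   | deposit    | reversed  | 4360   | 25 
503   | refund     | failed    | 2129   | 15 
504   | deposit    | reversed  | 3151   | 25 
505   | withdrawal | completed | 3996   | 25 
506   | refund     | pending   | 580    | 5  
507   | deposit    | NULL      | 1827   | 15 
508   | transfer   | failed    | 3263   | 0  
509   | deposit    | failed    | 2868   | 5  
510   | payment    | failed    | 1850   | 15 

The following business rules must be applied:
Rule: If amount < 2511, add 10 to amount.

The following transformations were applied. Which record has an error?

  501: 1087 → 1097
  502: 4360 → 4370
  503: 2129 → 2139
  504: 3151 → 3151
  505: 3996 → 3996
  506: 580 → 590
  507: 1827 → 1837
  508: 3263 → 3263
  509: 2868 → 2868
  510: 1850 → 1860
Record 502 has an error. The correct transformed value should be 4360, not 4370.

Step 1: Check each record against the rule
Step 2: Record 502 has amount = 4360
Step 3: Since 4360 >= 2511, the bonus should not have been applied
Step 4: Correct value = 4360, but claimed value = 4370
Conclusion: Record 502 has the error.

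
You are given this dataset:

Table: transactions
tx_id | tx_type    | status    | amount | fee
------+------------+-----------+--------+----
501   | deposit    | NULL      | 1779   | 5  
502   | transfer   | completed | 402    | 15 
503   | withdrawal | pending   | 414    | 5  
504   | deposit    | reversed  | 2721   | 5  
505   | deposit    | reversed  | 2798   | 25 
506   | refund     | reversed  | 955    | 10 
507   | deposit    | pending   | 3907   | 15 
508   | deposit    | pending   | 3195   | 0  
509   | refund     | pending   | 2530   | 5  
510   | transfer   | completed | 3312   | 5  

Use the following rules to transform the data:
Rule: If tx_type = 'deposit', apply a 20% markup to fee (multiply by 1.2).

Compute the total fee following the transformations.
100.0

Step 1: Records with tx_type = 'deposit' have total fee = 50
Step 2: Apply multiplier: 50 × 1.2 = 60.0
Step 3: Other records total: 40
Step 4: Final sum = 60.0 + 40 = 100.0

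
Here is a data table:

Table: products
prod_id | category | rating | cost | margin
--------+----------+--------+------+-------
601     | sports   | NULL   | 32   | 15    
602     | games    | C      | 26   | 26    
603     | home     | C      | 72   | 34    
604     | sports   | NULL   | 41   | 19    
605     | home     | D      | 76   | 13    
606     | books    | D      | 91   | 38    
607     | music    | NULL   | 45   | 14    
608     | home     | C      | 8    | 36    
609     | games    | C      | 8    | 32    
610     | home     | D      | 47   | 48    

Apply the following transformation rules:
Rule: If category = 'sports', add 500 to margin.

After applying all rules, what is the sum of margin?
1275

Step 1: Count records where category = 'sports': 2
Step 2: Total bonus added: 2 × 500 = 1000
Step 3: Original sum of margin: 275
Step 4: Final sum = 275 + 1000 = 1275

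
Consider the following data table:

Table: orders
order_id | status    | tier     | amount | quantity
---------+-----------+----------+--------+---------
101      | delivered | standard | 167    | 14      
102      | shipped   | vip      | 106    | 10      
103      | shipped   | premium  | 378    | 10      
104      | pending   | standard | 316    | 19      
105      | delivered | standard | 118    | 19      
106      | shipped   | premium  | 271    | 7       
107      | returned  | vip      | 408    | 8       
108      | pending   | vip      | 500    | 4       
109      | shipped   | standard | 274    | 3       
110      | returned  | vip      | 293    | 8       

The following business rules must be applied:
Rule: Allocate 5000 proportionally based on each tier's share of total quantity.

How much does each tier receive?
premium: 833.33, standard: 2696.08, vip: 1470.59

Step 1: Calculate total quantity = 102
Step 2: Calculate each tier's proportion:
  premium: 17/102 = 16.67% → 833.33
  standard: 55/102 = 53.92% → 2696.08
  vip: 30/102 = 29.41% → 1470.59
Step 3: Verify: sum of allocations ≈ 5000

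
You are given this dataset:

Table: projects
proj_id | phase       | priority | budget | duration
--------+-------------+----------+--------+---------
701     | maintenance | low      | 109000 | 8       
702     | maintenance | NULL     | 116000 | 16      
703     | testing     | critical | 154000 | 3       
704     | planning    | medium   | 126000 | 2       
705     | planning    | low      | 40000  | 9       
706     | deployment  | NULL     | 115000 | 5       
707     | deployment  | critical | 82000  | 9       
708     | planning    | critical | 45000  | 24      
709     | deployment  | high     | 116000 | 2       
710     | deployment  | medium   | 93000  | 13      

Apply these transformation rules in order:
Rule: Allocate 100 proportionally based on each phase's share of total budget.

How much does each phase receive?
deployment: 40.76, maintenance: 22.59, planning: 21.18, testing: 15.46

Step 1: Calculate total budget = 996000
Step 2: Calculate each phase's proportion:
  deployment: 406000/996000 = 40.76% → 40.76
  maintenance: 225000/996000 = 22.59% → 22.59
  planning: 211000/996000 = 21.18% → 21.18
  testing: 154000/996000 = 15.46% → 15.46
Step 3: Verify: sum of allocations ≈ 100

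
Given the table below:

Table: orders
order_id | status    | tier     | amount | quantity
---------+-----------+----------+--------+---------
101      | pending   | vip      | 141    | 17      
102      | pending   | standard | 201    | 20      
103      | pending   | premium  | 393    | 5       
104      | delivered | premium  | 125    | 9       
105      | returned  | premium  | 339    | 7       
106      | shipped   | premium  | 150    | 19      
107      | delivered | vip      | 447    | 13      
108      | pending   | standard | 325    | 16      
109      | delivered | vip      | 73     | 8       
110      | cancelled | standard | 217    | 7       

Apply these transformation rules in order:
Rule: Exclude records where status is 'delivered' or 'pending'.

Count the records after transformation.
3

Step 1: Count records to exclude
  - 3 (delivered) + 4 (pending) = 7 records
Step 2: Total records: 10
Step 3: Remaining = 10 - 7 = 3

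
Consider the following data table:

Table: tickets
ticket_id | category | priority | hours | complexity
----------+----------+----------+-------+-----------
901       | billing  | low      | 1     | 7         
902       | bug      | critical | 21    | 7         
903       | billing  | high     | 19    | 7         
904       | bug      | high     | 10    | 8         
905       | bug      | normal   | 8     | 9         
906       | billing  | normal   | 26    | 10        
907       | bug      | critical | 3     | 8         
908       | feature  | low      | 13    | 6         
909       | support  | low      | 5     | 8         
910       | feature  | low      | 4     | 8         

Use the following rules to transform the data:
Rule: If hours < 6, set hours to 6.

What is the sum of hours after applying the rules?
121

Step 1: 4 records have hours < 6
Step 2: These records originally summed to 13
Step 3: After setting to minimum: 4 × 6 = 24
Step 4: Unaffected records sum: 97
Step 5: Final sum = 24 + 97 = 121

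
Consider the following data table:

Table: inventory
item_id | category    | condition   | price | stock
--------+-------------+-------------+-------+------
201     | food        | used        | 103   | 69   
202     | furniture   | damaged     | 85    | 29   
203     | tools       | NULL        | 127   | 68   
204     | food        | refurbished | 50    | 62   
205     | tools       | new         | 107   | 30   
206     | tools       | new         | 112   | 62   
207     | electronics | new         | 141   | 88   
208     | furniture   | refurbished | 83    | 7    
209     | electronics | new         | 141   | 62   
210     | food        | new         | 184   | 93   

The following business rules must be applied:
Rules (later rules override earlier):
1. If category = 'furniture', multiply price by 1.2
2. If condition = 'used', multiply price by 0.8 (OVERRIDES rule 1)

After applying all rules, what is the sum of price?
1146.0

Step 1: Rule 2 takes priority for records with condition = 'used'
  - 1 records: 103 × 0.8 = 82.4
Step 2: Rule 1 applies to remaining records with category = 'furniture'
  - 2 records: 168 × 1.2 = 201.6
Step 3: Other records unchanged: 862
Step 4: Final sum = 82.4 + 201.6 + 862 = 1146.0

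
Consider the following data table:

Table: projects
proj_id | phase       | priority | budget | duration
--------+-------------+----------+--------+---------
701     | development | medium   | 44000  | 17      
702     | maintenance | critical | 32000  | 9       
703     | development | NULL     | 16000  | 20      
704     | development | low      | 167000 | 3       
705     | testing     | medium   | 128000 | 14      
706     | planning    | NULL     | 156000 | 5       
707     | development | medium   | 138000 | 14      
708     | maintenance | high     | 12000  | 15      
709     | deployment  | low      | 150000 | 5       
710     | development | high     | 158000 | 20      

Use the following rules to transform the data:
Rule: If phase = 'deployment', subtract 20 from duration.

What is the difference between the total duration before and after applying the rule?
20

Step 1: Original sum of duration = 122
Step 2: 1 records have phase = 'deployment'
Step 3: Each affected record changes by -20
Step 4: Total change = 1 × -20 = -20
Step 5: New sum = 122 + -20 = 102
Step 6: Difference = |102 - 122| = 20
        (Sum decreased by 20)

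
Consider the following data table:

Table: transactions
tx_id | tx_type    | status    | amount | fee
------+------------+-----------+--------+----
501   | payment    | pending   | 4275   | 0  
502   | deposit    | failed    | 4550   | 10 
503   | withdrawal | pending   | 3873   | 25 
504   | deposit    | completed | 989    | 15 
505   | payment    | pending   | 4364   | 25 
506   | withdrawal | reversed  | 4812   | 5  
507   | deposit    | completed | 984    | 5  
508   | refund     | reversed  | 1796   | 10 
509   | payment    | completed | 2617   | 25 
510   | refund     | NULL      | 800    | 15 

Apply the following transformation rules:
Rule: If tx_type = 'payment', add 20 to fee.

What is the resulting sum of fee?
195

Step 1: Count records where tx_type = 'payment': 3
Step 2: Total bonus added: 3 × 20 = 60
Step 3: Original sum of fee: 135
Step 4: Final sum = 135 + 60 = 195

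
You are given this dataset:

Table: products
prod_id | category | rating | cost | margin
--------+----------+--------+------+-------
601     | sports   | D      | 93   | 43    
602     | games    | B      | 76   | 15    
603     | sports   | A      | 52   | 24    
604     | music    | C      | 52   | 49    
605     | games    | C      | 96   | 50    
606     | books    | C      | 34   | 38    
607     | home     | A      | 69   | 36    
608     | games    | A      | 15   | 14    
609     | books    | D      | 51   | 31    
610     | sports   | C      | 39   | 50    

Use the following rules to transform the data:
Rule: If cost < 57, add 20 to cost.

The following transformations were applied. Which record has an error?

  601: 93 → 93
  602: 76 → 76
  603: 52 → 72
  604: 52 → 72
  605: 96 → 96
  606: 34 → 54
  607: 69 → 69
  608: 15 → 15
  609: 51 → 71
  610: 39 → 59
Record 608 has an error. The correct transformed value should be 35, not 15.

Step 1: Check each record against the rule
Step 2: Record 608 has cost = 15
Step 3: Since 15 < 57, the bonus should have been applied
Step 4: Correct value = 35, but claimed value = 15
Conclusion: Record 608 has the error.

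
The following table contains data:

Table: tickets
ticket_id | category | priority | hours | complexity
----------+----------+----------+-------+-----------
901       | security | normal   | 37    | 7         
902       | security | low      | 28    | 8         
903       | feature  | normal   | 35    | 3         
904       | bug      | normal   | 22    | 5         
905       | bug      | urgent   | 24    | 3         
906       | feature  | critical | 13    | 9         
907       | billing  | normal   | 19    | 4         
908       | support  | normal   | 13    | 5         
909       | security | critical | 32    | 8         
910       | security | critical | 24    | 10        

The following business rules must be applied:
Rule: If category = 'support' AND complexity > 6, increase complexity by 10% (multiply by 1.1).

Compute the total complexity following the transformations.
62

Step 1: Find records where category = 'support' AND complexity > 6
Step 2: 0 records match, summing to 0
Step 3: After multiplier: 0 × 1.1 = 0.0
Step 4: Unaffected records sum: 62
Step 5: Final sum = 0.0 + 62 = 62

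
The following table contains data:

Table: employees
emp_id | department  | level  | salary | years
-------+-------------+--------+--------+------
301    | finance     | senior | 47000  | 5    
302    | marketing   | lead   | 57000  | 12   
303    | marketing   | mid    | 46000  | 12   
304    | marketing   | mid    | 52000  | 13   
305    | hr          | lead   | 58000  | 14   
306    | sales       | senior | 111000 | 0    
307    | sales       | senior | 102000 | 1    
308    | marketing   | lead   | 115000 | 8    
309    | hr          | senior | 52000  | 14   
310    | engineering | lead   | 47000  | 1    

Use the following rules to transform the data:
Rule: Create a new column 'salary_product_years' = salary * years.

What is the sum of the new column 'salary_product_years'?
4756000

Step 1: For each record, compute salary * years
Example calculations:
  47000 * 5 = 235000
  57000 * 12 = 684000
  46000 * 12 = 552000
  ...
Step 2: Sum all derived values
Step 3: Total = 4756000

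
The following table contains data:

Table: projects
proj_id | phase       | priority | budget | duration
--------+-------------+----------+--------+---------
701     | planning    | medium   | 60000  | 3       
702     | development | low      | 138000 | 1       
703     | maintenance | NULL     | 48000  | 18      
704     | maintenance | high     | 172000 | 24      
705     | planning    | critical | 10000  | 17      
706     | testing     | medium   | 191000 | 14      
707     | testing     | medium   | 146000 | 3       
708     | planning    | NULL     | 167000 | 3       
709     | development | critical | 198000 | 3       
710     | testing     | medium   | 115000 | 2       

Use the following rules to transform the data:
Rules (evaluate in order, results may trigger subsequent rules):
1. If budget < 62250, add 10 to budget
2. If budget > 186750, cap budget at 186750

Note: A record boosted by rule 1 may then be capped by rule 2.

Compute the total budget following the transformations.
1229530

Step 1: Apply rule 1 to records with budget < 62250
  - 3 records get bonus of 10
  - Of these, 0 records then exceed 186750 and get capped
Step 2: Apply rule 2 to records with budget > 186750
  - 2 records (original) are capped
Step 3: Calculate final sum = 1229530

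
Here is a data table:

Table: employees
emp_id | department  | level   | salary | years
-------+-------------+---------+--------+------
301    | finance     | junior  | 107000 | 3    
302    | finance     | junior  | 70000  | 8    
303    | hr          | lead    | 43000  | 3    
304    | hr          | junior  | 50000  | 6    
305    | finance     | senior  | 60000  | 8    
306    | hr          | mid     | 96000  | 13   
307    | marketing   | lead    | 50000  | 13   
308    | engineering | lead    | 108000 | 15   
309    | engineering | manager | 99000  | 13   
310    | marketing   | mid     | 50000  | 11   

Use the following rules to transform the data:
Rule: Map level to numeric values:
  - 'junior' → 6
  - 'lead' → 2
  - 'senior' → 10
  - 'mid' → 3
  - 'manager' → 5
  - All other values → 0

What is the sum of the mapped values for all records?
45

Step 1: Apply mapping to each record
Step 2: Count by status:
  'junior': 3 records × 6 = 18
  'lead': 3 records × 2 = 6
  'senior': 1 records × 10 = 10
  'mid': 2 records × 3 = 6
  'manager': 1 records × 5 = 5
Step 3: Sum all mapped values = 45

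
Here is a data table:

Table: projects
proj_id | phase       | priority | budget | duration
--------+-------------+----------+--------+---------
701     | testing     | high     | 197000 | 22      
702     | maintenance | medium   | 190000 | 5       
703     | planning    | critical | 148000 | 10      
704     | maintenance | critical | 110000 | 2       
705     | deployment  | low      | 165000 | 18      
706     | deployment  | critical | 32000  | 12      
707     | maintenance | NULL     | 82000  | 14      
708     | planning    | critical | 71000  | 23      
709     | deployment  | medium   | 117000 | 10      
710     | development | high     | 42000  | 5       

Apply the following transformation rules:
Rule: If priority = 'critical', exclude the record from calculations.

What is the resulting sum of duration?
74

Step 1: Identify records where priority = 'critical'
Step 2: The excluded records sum to 47
Step 3: Original total duration = 121
Step 4: Remaining total = 121 - 47 = 74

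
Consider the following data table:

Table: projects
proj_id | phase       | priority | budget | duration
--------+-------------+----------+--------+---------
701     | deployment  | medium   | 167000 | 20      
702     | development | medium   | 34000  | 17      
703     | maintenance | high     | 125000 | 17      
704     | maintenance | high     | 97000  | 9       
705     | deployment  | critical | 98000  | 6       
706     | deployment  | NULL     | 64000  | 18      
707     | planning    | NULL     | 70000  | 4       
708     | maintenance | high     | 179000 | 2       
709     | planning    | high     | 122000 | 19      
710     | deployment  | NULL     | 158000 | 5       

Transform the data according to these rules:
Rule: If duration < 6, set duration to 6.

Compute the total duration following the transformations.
124

Step 1: 3 records have duration < 6
Step 2: These records originally summed to 11
Step 3: After setting to minimum: 3 × 6 = 18
Step 4: Unaffected records sum: 106
Step 5: Final sum = 18 + 106 = 124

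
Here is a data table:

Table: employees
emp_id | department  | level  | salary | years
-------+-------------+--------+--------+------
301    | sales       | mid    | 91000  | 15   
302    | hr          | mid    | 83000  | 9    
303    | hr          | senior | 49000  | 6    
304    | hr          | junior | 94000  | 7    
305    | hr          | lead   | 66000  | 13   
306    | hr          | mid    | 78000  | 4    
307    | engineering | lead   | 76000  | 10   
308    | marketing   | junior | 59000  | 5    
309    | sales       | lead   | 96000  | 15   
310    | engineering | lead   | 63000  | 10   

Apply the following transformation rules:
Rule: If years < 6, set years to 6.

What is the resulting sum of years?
97

Step 1: 2 records have years < 6
Step 2: These records originally summed to 9
Step 3: After setting to minimum: 2 × 6 = 12
Step 4: Unaffected records sum: 85
Step 5: Final sum = 12 + 85 = 97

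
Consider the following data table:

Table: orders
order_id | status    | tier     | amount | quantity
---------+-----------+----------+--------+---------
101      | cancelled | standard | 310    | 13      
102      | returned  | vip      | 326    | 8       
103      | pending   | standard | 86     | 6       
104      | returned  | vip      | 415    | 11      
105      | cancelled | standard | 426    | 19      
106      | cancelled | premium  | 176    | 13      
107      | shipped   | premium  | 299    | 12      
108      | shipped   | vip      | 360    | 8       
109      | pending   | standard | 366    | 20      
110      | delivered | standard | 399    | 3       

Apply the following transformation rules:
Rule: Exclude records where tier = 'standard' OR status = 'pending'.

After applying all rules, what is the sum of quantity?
52

Step 1: Find records where tier = 'standard' OR status = 'pending'
Step 2: 5 records match, summing to 61
Step 3: Original sum: 113
Step 4: Remaining sum = 113 - 61 = 52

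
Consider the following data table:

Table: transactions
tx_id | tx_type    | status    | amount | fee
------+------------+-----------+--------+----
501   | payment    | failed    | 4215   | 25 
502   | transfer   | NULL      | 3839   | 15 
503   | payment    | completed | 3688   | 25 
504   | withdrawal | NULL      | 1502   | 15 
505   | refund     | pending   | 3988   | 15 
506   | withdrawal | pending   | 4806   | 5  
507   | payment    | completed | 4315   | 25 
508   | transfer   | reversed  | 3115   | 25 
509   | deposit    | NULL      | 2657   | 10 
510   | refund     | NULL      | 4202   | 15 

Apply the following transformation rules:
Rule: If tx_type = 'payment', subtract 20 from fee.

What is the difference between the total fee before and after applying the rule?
60

Step 1: Original sum of fee = 175
Step 2: 3 records have tx_type = 'payment'
Step 3: Each affected record changes by -20
Step 4: Total change = 3 × -20 = -60
Step 5: New sum = 175 + -60 = 115
Step 6: Difference = |115 - 175| = 60
        (Sum decreased by 60)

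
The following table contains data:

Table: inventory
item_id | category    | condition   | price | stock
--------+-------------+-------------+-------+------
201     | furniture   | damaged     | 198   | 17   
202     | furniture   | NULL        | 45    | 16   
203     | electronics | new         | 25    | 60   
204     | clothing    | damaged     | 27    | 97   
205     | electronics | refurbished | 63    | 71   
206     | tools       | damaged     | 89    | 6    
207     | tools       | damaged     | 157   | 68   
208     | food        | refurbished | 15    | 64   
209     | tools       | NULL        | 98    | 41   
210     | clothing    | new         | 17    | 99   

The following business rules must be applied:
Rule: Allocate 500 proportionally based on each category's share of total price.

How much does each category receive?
clothing: 29.97, electronics: 59.95, food: 10.22, furniture: 165.53, tools: 234.33

Step 1: Calculate total price = 734
Step 2: Calculate each category's proportion:
  clothing: 44/734 = 5.99% → 29.97
  electronics: 88/734 = 11.99% → 59.95
  food: 15/734 = 2.04% → 10.22
  furniture: 243/734 = 33.11% → 165.53
  tools: 344/734 = 46.87% → 234.33
Step 3: Verify: sum of allocations ≈ 500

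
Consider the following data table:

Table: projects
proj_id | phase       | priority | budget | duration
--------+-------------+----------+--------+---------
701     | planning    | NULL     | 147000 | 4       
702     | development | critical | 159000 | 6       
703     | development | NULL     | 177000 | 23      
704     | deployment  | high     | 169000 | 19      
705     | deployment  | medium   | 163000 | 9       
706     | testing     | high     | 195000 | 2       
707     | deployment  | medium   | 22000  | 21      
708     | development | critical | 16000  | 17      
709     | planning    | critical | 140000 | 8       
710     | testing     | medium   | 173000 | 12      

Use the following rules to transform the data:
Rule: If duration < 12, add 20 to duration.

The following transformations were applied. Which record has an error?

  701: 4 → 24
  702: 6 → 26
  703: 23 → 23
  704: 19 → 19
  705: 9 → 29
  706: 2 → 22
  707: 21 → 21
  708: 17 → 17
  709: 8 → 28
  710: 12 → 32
Record 710 has an error. The correct transformed value should be 12, not 32.

Step 1: Check each record against the rule
Step 2: Record 710 has duration = 12
Step 3: Since 12 >= 12, the bonus should not have been applied
Step 4: Correct value = 12, but claimed value = 32
Conclusion: Record 710 has the error.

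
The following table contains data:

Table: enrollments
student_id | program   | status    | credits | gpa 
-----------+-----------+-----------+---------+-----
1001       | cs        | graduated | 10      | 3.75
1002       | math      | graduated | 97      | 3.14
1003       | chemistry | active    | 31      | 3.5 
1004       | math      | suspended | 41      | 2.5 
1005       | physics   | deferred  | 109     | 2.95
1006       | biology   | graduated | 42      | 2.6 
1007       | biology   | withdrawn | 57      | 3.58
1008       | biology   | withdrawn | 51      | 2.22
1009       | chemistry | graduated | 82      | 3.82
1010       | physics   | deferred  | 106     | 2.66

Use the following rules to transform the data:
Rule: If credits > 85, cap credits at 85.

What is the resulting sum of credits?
569

Step 1: 3 records have credits > 85
Step 2: These records originally summed to 312
Step 3: After capping: 3 × 85 = 255
Step 4: Unaffected records sum: 314
Step 5: Final sum = 255 + 314 = 569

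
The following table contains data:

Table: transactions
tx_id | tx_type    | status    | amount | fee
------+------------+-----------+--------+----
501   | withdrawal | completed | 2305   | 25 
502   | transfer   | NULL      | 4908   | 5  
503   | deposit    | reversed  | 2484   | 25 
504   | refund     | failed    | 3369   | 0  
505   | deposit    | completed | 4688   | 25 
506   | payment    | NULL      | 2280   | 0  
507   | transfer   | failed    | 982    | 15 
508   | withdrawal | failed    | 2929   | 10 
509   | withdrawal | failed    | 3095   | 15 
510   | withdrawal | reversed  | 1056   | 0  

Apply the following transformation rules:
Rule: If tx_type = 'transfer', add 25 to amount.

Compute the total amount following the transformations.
28146

Step 1: Count records where tx_type = 'transfer': 2
Step 2: Total bonus added: 2 × 25 = 50
Step 3: Original sum of amount: 28096
Step 4: Final sum = 28096 + 50 = 28146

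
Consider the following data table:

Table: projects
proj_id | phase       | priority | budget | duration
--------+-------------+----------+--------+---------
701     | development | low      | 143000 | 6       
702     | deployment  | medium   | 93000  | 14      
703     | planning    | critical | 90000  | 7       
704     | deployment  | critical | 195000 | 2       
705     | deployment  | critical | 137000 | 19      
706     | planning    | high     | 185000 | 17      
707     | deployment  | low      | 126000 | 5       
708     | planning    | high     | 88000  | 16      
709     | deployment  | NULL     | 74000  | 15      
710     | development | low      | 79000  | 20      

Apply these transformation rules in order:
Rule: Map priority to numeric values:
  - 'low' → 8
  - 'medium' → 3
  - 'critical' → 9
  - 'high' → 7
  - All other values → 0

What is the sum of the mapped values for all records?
68

Step 1: Apply mapping to each record
Step 2: Count by status:
  'low': 3 records × 8 = 24
  'medium': 1 records × 3 = 3
  'critical': 3 records × 9 = 27
  'high': 2 records × 7 = 14
Step 3: Sum all mapped values = 68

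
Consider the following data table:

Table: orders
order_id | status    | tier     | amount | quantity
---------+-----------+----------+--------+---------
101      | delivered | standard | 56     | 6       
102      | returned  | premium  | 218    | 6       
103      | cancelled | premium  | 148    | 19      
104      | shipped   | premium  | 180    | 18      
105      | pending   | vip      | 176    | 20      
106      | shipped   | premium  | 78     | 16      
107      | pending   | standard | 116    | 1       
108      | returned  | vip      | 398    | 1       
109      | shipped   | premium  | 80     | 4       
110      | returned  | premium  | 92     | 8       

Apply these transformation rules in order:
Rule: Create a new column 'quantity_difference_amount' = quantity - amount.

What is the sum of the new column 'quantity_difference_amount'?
-1443

Step 1: For each record, compute quantity - amount
Example calculations:
  6 - 56 = -50
  6 - 218 = -212
  19 - 148 = -129
  ...
Step 2: Sum all derived values
Step 3: Total = -1443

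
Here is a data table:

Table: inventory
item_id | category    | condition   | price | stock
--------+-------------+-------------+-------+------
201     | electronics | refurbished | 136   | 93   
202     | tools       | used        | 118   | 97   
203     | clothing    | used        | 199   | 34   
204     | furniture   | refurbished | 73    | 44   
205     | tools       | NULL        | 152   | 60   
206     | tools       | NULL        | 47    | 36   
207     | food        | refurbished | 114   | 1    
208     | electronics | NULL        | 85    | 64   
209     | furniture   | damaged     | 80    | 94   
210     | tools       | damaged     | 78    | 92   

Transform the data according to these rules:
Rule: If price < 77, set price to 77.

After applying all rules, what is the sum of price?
1116

Step 1: 2 records have price < 77
Step 2: These records originally summed to 120
Step 3: After setting to minimum: 2 × 77 = 154
Step 4: Unaffected records sum: 962
Step 5: Final sum = 154 + 962 = 1116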